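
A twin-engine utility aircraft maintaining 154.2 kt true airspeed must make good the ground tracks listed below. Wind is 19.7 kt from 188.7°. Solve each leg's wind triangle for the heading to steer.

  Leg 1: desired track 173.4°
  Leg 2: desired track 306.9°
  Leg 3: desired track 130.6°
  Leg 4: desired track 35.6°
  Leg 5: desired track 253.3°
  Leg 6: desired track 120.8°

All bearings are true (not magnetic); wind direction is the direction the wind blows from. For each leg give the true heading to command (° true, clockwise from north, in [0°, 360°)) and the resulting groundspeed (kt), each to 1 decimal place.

Leg 1: heading=175.3°, groundspeed=135.1 kt
Leg 2: heading=300.4°, groundspeed=162.5 kt
Leg 3: heading=136.8°, groundspeed=142.9 kt
Leg 4: heading=38.9°, groundspeed=171.5 kt
Leg 5: heading=246.7°, groundspeed=144.7 kt
Leg 6: heading=127.6°, groundspeed=145.7 kt

Leg 1: desired track 173.4°; wind correction +1.9° → command heading 175.3°, groundspeed 135.1 kt
Leg 2: desired track 306.9°; wind correction -6.5° → command heading 300.4°, groundspeed 162.5 kt
Leg 3: desired track 130.6°; wind correction +6.2° → command heading 136.8°, groundspeed 142.9 kt
Leg 4: desired track 35.6°; wind correction +3.3° → command heading 38.9°, groundspeed 171.5 kt
Leg 5: desired track 253.3°; wind correction -6.6° → command heading 246.7°, groundspeed 144.7 kt
Leg 6: desired track 120.8°; wind correction +6.8° → command heading 127.6°, groundspeed 145.7 kt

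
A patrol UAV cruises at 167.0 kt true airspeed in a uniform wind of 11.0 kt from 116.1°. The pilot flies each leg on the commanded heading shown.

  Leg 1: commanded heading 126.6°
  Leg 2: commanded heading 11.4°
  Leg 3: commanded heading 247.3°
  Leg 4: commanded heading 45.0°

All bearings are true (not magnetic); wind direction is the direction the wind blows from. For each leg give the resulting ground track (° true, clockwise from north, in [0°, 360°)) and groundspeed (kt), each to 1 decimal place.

Leg 1: track=127.3°, groundspeed=156.2 kt
Leg 2: track=7.8°, groundspeed=170.1 kt
Leg 3: track=250.0°, groundspeed=174.4 kt
Leg 4: track=41.4°, groundspeed=163.8 kt

Leg 1: heading 126.6°; drift +0.7° → track 127.3°, groundspeed 156.2 kt
Leg 2: heading 11.4°; drift -3.6° → track 7.8°, groundspeed 170.1 kt
Leg 3: heading 247.3°; drift +2.7° → track 250.0°, groundspeed 174.4 kt
Leg 4: heading 45.0°; drift -3.6° → track 41.4°, groundspeed 163.8 kt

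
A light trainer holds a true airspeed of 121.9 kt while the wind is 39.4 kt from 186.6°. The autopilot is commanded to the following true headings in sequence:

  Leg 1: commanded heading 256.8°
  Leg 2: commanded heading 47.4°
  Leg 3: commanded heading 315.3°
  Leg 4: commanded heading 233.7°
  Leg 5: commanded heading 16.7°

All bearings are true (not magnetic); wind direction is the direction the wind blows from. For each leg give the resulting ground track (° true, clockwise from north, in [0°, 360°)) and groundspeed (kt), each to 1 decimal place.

Leg 1: track=275.7°, groundspeed=114.7 kt
Leg 2: track=37.8°, groundspeed=153.9 kt
Leg 3: track=327.2°, groundspeed=149.7 kt
Leg 4: track=250.6°, groundspeed=99.4 kt
Leg 5: track=14.2°, groundspeed=160.8 kt

Leg 1: heading 256.8°; drift +18.9° → track 275.7°, groundspeed 114.7 kt
Leg 2: heading 47.4°; drift -9.6° → track 37.8°, groundspeed 153.9 kt
Leg 3: heading 315.3°; drift +11.9° → track 327.2°, groundspeed 149.7 kt
Leg 4: heading 233.7°; drift +16.9° → track 250.6°, groundspeed 99.4 kt
Leg 5: heading 16.7°; drift -2.5° → track 14.2°, groundspeed 160.8 kt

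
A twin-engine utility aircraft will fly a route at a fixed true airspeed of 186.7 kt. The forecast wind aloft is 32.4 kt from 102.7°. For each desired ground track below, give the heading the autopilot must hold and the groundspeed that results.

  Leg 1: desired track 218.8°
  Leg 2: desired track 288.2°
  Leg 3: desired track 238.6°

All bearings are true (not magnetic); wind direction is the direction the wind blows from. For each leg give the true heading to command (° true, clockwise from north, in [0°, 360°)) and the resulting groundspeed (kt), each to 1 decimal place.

Leg 1: heading=209.8°, groundspeed=198.7 kt
Leg 2: heading=289.2°, groundspeed=218.9 kt
Leg 3: heading=231.7°, groundspeed=208.6 kt

Leg 1: desired track 218.8°; wind correction -9.0° → command heading 209.8°, groundspeed 198.7 kt
Leg 2: desired track 288.2°; wind correction +1.0° → command heading 289.2°, groundspeed 218.9 kt
Leg 3: desired track 238.6°; wind correction -6.9° → command heading 231.7°, groundspeed 208.6 kt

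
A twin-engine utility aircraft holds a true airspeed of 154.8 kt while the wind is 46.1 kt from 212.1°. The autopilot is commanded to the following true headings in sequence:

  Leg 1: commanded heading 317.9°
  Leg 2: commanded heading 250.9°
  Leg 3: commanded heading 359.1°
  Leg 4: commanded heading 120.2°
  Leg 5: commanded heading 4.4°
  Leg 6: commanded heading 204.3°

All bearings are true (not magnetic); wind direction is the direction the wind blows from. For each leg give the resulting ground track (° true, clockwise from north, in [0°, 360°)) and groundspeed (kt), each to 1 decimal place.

Leg 1: track=332.7°, groundspeed=173.1 kt
Leg 2: track=264.6°, groundspeed=122.3 kt
Leg 3: track=6.5°, groundspeed=195.1 kt
Leg 4: track=103.8°, groundspeed=163.0 kt
Leg 5: track=10.7°, groundspeed=196.8 kt
Leg 6: track=201.0°, groundspeed=109.3 kt

Leg 1: heading 317.9°; drift +14.8° → track 332.7°, groundspeed 173.1 kt
Leg 2: heading 250.9°; drift +13.7° → track 264.6°, groundspeed 122.3 kt
Leg 3: heading 359.1°; drift +7.4° → track 6.5°, groundspeed 195.1 kt
Leg 4: heading 120.2°; drift -16.4° → track 103.8°, groundspeed 163.0 kt
Leg 5: heading 4.4°; drift +6.3° → track 10.7°, groundspeed 196.8 kt
Leg 6: heading 204.3°; drift -3.3° → track 201.0°, groundspeed 109.3 kt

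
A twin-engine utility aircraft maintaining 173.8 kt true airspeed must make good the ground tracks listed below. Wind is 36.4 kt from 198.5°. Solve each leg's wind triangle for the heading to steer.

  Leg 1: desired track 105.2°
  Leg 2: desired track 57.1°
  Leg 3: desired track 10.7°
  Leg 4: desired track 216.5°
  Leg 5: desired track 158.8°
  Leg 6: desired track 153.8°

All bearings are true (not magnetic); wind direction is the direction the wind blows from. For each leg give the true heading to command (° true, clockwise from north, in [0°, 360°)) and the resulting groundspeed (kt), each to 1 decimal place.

Leg 1: heading=117.3°, groundspeed=172.1 kt
Leg 2: heading=64.6°, groundspeed=200.8 kt
Leg 3: heading=9.1°, groundspeed=209.8 kt
Leg 4: heading=212.8°, groundspeed=138.8 kt
Leg 5: heading=166.5°, groundspeed=144.2 kt
Leg 6: heading=162.3°, groundspeed=146.0 kt

Leg 1: desired track 105.2°; wind correction +12.1° → command heading 117.3°, groundspeed 172.1 kt
Leg 2: desired track 57.1°; wind correction +7.5° → command heading 64.6°, groundspeed 200.8 kt
Leg 3: desired track 10.7°; wind correction -1.6° → command heading 9.1°, groundspeed 209.8 kt
Leg 4: desired track 216.5°; wind correction -3.7° → command heading 212.8°, groundspeed 138.8 kt
Leg 5: desired track 158.8°; wind correction +7.7° → command heading 166.5°, groundspeed 144.2 kt
Leg 6: desired track 153.8°; wind correction +8.5° → command heading 162.3°, groundspeed 146.0 kt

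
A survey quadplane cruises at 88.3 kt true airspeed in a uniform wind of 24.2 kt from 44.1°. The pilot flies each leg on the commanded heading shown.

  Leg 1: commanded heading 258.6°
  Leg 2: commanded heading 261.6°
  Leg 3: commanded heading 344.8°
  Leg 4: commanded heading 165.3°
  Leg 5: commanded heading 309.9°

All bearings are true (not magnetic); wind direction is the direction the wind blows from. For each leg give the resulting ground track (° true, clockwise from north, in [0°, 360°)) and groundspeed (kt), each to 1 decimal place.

Leg 1: track=251.4°, groundspeed=109.1 kt
Leg 2: track=253.8°, groundspeed=108.5 kt
Leg 3: track=329.5°, groundspeed=78.7 kt
Leg 4: track=176.9°, groundspeed=102.9 kt
Leg 5: track=294.9°, groundspeed=93.2 kt

Leg 1: heading 258.6°; drift -7.2° → track 251.4°, groundspeed 109.1 kt
Leg 2: heading 261.6°; drift -7.8° → track 253.8°, groundspeed 108.5 kt
Leg 3: heading 344.8°; drift -15.3° → track 329.5°, groundspeed 78.7 kt
Leg 4: heading 165.3°; drift +11.6° → track 176.9°, groundspeed 102.9 kt
Leg 5: heading 309.9°; drift -15.0° → track 294.9°, groundspeed 93.2 kt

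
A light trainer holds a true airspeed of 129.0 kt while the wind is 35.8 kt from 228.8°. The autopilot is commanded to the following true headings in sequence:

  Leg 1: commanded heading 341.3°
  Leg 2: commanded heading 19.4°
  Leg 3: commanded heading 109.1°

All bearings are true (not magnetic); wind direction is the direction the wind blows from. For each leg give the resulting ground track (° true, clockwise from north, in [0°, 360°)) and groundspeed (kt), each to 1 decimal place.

Leg 1: track=354.3°, groundspeed=146.5 kt
Leg 2: track=25.7°, groundspeed=161.2 kt
Leg 3: track=97.1°, groundspeed=150.0 kt

Leg 1: heading 341.3°; drift +13.0° → track 354.3°, groundspeed 146.5 kt
Leg 2: heading 19.4°; drift +6.3° → track 25.7°, groundspeed 161.2 kt
Leg 3: heading 109.1°; drift -12.0° → track 97.1°, groundspeed 150.0 kt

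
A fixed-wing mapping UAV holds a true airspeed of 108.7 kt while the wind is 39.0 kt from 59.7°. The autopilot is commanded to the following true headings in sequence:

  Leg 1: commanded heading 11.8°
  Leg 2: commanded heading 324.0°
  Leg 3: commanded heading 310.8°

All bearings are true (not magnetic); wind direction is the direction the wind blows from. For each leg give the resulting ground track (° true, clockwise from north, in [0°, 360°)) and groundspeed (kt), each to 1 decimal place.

Leg 1: heading 11.8°; drift -19.3° → track 352.5°, groundspeed 87.5 kt
Leg 2: heading 324.0°; drift -19.0° → track 305.0°, groundspeed 119.1 kt
Leg 3: heading 310.8°; drift -16.9° → track 293.9°, groundspeed 126.8 kt

Leg 1: track=352.5°, groundspeed=87.5 kt
Leg 2: track=305.0°, groundspeed=119.1 kt
Leg 3: track=293.9°, groundspeed=126.8 kt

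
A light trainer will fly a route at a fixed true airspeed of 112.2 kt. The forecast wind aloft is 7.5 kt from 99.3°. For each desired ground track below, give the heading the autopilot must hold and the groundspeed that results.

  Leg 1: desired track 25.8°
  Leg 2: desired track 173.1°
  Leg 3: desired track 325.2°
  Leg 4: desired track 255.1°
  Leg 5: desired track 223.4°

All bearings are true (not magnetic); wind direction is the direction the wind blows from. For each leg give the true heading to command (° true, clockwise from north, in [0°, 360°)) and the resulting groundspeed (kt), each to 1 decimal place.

Leg 1: heading=29.5°, groundspeed=109.8 kt
Leg 2: heading=169.4°, groundspeed=109.9 kt
Leg 3: heading=328.0°, groundspeed=117.3 kt
Leg 4: heading=253.5°, groundspeed=119.0 kt
Leg 5: heading=220.2°, groundspeed=116.2 kt

Leg 1: desired track 25.8°; wind correction +3.7° → command heading 29.5°, groundspeed 109.8 kt
Leg 2: desired track 173.1°; wind correction -3.7° → command heading 169.4°, groundspeed 109.9 kt
Leg 3: desired track 325.2°; wind correction +2.8° → command heading 328.0°, groundspeed 117.3 kt
Leg 4: desired track 255.1°; wind correction -1.6° → command heading 253.5°, groundspeed 119.0 kt
Leg 5: desired track 223.4°; wind correction -3.2° → command heading 220.2°, groundspeed 116.2 kt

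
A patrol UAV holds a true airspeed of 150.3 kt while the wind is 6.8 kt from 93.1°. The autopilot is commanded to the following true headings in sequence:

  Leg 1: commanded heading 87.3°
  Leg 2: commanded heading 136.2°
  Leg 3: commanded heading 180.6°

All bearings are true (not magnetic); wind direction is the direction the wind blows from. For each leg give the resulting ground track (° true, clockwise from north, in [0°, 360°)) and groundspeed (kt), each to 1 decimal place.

Leg 1: heading 87.3°; drift -0.3° → track 87.0°, groundspeed 143.5 kt
Leg 2: heading 136.2°; drift +1.8° → track 138.0°, groundspeed 145.4 kt
Leg 3: heading 180.6°; drift +2.6° → track 183.2°, groundspeed 150.2 kt

Leg 1: track=87.0°, groundspeed=143.5 kt
Leg 2: track=138.0°, groundspeed=145.4 kt
Leg 3: track=183.2°, groundspeed=150.2 kt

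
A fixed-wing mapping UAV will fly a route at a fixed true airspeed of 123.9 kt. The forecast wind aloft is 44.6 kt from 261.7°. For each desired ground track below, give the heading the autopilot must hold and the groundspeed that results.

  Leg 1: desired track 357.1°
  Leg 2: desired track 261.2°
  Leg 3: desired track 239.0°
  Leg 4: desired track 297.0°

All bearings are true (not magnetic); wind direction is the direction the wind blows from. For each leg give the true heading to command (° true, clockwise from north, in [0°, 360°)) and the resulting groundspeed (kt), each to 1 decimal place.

Leg 1: desired track 357.1°; wind correction -21.0° → command heading 336.1°, groundspeed 119.9 kt
Leg 2: desired track 261.2°; wind correction +0.2° → command heading 261.4°, groundspeed 79.3 kt
Leg 3: desired track 239.0°; wind correction +8.0° → command heading 247.0°, groundspeed 81.6 kt
Leg 4: desired track 297.0°; wind correction -12.0° → command heading 285.0°, groundspeed 84.8 kt

Leg 1: heading=336.1°, groundspeed=119.9 kt
Leg 2: heading=261.4°, groundspeed=79.3 kt
Leg 3: heading=247.0°, groundspeed=81.6 kt
Leg 4: heading=285.0°, groundspeed=84.8 kt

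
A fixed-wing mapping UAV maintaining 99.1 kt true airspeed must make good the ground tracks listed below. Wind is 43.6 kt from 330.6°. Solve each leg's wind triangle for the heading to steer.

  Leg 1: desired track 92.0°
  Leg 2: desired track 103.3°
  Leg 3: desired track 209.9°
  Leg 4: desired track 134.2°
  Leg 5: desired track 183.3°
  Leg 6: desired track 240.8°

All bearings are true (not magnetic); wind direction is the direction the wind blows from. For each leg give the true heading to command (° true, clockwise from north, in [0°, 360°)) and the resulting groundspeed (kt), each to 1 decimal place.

Leg 1: heading=69.9°, groundspeed=114.6 kt
Leg 2: heading=84.4°, groundspeed=123.3 kt
Leg 3: heading=232.1°, groundspeed=114.0 kt
Leg 4: heading=127.1°, groundspeed=140.2 kt
Leg 5: heading=197.0°, groundspeed=132.9 kt
Leg 6: heading=266.9°, groundspeed=88.8 kt

Leg 1: desired track 92.0°; wind correction -22.1° → command heading 69.9°, groundspeed 114.6 kt
Leg 2: desired track 103.3°; wind correction -18.9° → command heading 84.4°, groundspeed 123.3 kt
Leg 3: desired track 209.9°; wind correction +22.2° → command heading 232.1°, groundspeed 114.0 kt
Leg 4: desired track 134.2°; wind correction -7.1° → command heading 127.1°, groundspeed 140.2 kt
Leg 5: desired track 183.3°; wind correction +13.7° → command heading 197.0°, groundspeed 132.9 kt
Leg 6: desired track 240.8°; wind correction +26.1° → command heading 266.9°, groundspeed 88.8 kt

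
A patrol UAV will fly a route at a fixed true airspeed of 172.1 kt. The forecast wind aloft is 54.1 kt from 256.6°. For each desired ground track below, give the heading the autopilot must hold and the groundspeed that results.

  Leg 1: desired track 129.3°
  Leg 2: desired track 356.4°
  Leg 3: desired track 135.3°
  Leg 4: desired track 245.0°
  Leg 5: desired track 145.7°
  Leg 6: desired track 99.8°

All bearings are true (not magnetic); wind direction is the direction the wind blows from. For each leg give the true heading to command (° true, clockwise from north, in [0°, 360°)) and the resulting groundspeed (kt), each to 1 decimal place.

Leg 1: heading=143.8°, groundspeed=199.4 kt
Leg 2: heading=338.4°, groundspeed=172.8 kt
Leg 3: heading=150.9°, groundspeed=193.9 kt
Leg 4: heading=248.6°, groundspeed=118.8 kt
Leg 5: heading=162.8°, groundspeed=183.8 kt
Leg 6: heading=106.9°, groundspeed=220.5 kt

Leg 1: desired track 129.3°; wind correction +14.5° → command heading 143.8°, groundspeed 199.4 kt
Leg 2: desired track 356.4°; wind correction -18.0° → command heading 338.4°, groundspeed 172.8 kt
Leg 3: desired track 135.3°; wind correction +15.6° → command heading 150.9°, groundspeed 193.9 kt
Leg 4: desired track 245.0°; wind correction +3.6° → command heading 248.6°, groundspeed 118.8 kt
Leg 5: desired track 145.7°; wind correction +17.1° → command heading 162.8°, groundspeed 183.8 kt
Leg 6: desired track 99.8°; wind correction +7.1° → command heading 106.9°, groundspeed 220.5 kt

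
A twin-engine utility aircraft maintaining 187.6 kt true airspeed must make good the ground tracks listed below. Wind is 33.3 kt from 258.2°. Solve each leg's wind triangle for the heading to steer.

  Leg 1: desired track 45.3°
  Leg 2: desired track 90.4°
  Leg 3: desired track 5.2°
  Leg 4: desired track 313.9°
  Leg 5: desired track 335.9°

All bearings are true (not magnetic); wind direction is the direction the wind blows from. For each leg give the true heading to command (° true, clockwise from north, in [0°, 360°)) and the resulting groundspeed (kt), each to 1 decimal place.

Leg 1: heading=39.8°, groundspeed=214.7 kt
Leg 2: heading=92.5°, groundspeed=220.0 kt
Leg 3: heading=355.4°, groundspeed=194.6 kt
Leg 4: heading=305.5°, groundspeed=166.8 kt
Leg 5: heading=325.9°, groundspeed=177.7 kt

Leg 1: desired track 45.3°; wind correction -5.5° → command heading 39.8°, groundspeed 214.7 kt
Leg 2: desired track 90.4°; wind correction +2.1° → command heading 92.5°, groundspeed 220.0 kt
Leg 3: desired track 5.2°; wind correction -9.8° → command heading 355.4°, groundspeed 194.6 kt
Leg 4: desired track 313.9°; wind correction -8.4° → command heading 305.5°, groundspeed 166.8 kt
Leg 5: desired track 335.9°; wind correction -10.0° → command heading 325.9°, groundspeed 177.7 kt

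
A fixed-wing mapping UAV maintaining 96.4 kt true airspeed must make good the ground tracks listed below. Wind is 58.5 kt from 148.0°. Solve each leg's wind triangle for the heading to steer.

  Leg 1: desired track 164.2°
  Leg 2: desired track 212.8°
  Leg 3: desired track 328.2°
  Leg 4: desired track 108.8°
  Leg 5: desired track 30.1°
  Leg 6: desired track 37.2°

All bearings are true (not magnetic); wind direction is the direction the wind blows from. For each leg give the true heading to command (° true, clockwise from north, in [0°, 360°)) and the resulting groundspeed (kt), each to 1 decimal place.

Leg 1: desired track 164.2°; wind correction -9.7° → command heading 154.5°, groundspeed 38.8 kt
Leg 2: desired track 212.8°; wind correction -33.3° → command heading 179.5°, groundspeed 55.7 kt
Leg 3: desired track 328.2°; wind correction +0.1° → command heading 328.3°, groundspeed 154.9 kt
Leg 4: desired track 108.8°; wind correction +22.6° → command heading 131.4°, groundspeed 43.7 kt
Leg 5: desired track 30.1°; wind correction +32.4° → command heading 62.5°, groundspeed 108.7 kt
Leg 6: desired track 37.2°; wind correction +34.6° → command heading 71.8°, groundspeed 100.2 kt

Leg 1: heading=154.5°, groundspeed=38.8 kt
Leg 2: heading=179.5°, groundspeed=55.7 kt
Leg 3: heading=328.3°, groundspeed=154.9 kt
Leg 4: heading=131.4°, groundspeed=43.7 kt
Leg 5: heading=62.5°, groundspeed=108.7 kt
Leg 6: heading=71.8°, groundspeed=100.2 kt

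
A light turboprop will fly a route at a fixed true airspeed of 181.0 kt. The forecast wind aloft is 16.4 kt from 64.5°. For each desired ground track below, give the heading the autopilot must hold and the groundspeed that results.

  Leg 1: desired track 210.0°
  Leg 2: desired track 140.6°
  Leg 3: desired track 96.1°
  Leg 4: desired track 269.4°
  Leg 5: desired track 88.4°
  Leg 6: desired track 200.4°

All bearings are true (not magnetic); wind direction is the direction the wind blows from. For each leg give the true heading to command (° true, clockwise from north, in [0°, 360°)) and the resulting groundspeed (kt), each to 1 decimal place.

Leg 1: heading=207.1°, groundspeed=194.3 kt
Leg 2: heading=135.6°, groundspeed=176.4 kt
Leg 3: heading=93.4°, groundspeed=166.8 kt
Leg 4: heading=271.6°, groundspeed=195.7 kt
Leg 5: heading=86.3°, groundspeed=165.9 kt
Leg 6: heading=196.8°, groundspeed=192.4 kt

Leg 1: desired track 210.0°; wind correction -2.9° → command heading 207.1°, groundspeed 194.3 kt
Leg 2: desired track 140.6°; wind correction -5.0° → command heading 135.6°, groundspeed 176.4 kt
Leg 3: desired track 96.1°; wind correction -2.7° → command heading 93.4°, groundspeed 166.8 kt
Leg 4: desired track 269.4°; wind correction +2.2° → command heading 271.6°, groundspeed 195.7 kt
Leg 5: desired track 88.4°; wind correction -2.1° → command heading 86.3°, groundspeed 165.9 kt
Leg 6: desired track 200.4°; wind correction -3.6° → command heading 196.8°, groundspeed 192.4 kt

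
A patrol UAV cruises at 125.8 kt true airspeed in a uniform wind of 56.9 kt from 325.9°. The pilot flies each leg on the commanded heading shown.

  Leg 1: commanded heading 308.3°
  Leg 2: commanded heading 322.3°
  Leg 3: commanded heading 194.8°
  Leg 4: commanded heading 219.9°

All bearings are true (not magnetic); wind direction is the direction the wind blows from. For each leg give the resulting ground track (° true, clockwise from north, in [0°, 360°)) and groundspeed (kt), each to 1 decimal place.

Leg 1: track=294.8°, groundspeed=73.6 kt
Leg 2: track=319.3°, groundspeed=69.1 kt
Leg 3: track=180.1°, groundspeed=168.7 kt
Leg 4: track=198.8°, groundspeed=151.7 kt

Leg 1: heading 308.3°; drift -13.5° → track 294.8°, groundspeed 73.6 kt
Leg 2: heading 322.3°; drift -3.0° → track 319.3°, groundspeed 69.1 kt
Leg 3: heading 194.8°; drift -14.7° → track 180.1°, groundspeed 168.7 kt
Leg 4: heading 219.9°; drift -21.1° → track 198.8°, groundspeed 151.7 kt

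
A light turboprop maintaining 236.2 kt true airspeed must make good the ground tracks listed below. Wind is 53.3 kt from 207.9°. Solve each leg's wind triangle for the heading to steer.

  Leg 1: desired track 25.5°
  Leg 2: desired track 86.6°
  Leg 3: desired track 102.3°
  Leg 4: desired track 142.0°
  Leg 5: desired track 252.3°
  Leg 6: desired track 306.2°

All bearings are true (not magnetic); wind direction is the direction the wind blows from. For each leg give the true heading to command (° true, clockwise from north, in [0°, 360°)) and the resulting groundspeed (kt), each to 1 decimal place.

Leg 1: heading=25.0°, groundspeed=289.4 kt
Leg 2: heading=97.7°, groundspeed=259.5 kt
Leg 3: heading=114.9°, groundspeed=244.9 kt
Leg 4: heading=153.9°, groundspeed=209.4 kt
Leg 5: heading=243.2°, groundspeed=195.2 kt
Leg 6: heading=293.3°, groundspeed=237.9 kt

Leg 1: desired track 25.5°; wind correction -0.5° → command heading 25.0°, groundspeed 289.4 kt
Leg 2: desired track 86.6°; wind correction +11.1° → command heading 97.7°, groundspeed 259.5 kt
Leg 3: desired track 102.3°; wind correction +12.6° → command heading 114.9°, groundspeed 244.9 kt
Leg 4: desired track 142.0°; wind correction +11.9° → command heading 153.9°, groundspeed 209.4 kt
Leg 5: desired track 252.3°; wind correction -9.1° → command heading 243.2°, groundspeed 195.2 kt
Leg 6: desired track 306.2°; wind correction -12.9° → command heading 293.3°, groundspeed 237.9 kt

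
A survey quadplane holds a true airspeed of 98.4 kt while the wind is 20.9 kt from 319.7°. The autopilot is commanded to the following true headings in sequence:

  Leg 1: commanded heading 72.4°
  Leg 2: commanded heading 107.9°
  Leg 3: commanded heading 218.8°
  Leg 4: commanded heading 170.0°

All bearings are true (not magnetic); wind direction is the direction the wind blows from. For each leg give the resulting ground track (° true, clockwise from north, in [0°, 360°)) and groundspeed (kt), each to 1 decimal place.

Leg 1: heading 72.4°; drift +10.3° → track 82.7°, groundspeed 108.2 kt
Leg 2: heading 107.9°; drift +5.4° → track 113.3°, groundspeed 116.7 kt
Leg 3: heading 218.8°; drift -11.3° → track 207.5°, groundspeed 104.4 kt
Leg 4: heading 170.0°; drift -5.2° → track 164.8°, groundspeed 116.9 kt

Leg 1: track=82.7°, groundspeed=108.2 kt
Leg 2: track=113.3°, groundspeed=116.7 kt
Leg 3: track=207.5°, groundspeed=104.4 kt
Leg 4: track=164.8°, groundspeed=116.9 kt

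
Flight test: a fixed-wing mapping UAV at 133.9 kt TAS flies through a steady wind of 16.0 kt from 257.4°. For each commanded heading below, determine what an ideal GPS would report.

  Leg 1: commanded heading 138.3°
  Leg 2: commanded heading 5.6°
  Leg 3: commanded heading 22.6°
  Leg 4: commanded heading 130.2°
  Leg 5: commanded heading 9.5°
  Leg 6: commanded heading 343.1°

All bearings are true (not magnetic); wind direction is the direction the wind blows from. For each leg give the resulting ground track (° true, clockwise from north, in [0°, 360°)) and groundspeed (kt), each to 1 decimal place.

Leg 1: track=132.7°, groundspeed=142.4 kt
Leg 2: track=11.8°, groundspeed=139.7 kt
Leg 3: track=27.8°, groundspeed=143.7 kt
Leg 4: track=125.1°, groundspeed=144.1 kt
Leg 5: track=15.5°, groundspeed=140.7 kt
Leg 6: track=350.0°, groundspeed=133.7 kt

Leg 1: heading 138.3°; drift -5.6° → track 132.7°, groundspeed 142.4 kt
Leg 2: heading 5.6°; drift +6.2° → track 11.8°, groundspeed 139.7 kt
Leg 3: heading 22.6°; drift +5.2° → track 27.8°, groundspeed 143.7 kt
Leg 4: heading 130.2°; drift -5.1° → track 125.1°, groundspeed 144.1 kt
Leg 5: heading 9.5°; drift +6.0° → track 15.5°, groundspeed 140.7 kt
Leg 6: heading 343.1°; drift +6.9° → track 350.0°, groundspeed 133.7 kt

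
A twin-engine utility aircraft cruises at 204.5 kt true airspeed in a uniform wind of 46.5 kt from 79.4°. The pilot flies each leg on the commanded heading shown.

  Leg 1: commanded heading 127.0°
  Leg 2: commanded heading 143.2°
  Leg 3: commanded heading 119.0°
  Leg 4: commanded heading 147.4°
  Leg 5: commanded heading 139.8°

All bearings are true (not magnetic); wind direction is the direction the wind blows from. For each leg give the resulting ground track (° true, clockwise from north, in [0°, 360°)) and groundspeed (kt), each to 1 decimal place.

Leg 1: heading 127.0°; drift +11.2° → track 138.2°, groundspeed 176.5 kt
Leg 2: heading 143.2°; drift +12.8° → track 156.0°, groundspeed 188.6 kt
Leg 3: heading 119.0°; drift +10.0° → track 129.0°, groundspeed 171.3 kt
Leg 4: heading 147.4°; drift +13.0° → track 160.4°, groundspeed 192.0 kt
Leg 5: heading 139.8°; drift +12.6° → track 152.4°, groundspeed 186.0 kt

Leg 1: track=138.2°, groundspeed=176.5 kt
Leg 2: track=156.0°, groundspeed=188.6 kt
Leg 3: track=129.0°, groundspeed=171.3 kt
Leg 4: track=160.4°, groundspeed=192.0 kt
Leg 5: track=152.4°, groundspeed=186.0 kt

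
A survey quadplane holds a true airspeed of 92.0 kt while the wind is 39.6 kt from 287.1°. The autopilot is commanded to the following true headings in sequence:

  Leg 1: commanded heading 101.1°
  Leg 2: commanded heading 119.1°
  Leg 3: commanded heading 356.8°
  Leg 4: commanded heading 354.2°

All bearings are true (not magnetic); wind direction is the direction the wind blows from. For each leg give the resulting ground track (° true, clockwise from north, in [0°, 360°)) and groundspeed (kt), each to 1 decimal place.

Leg 1: heading 101.1°; drift +1.8° → track 102.9°, groundspeed 131.4 kt
Leg 2: heading 119.1°; drift -3.6° → track 115.5°, groundspeed 131.0 kt
Leg 3: heading 356.8°; drift +25.4° → track 22.2°, groundspeed 86.6 kt
Leg 4: heading 354.2°; drift +25.5° → track 19.7°, groundspeed 84.8 kt

Leg 1: track=102.9°, groundspeed=131.4 kt
Leg 2: track=115.5°, groundspeed=131.0 kt
Leg 3: track=22.2°, groundspeed=86.6 kt
Leg 4: track=19.7°, groundspeed=84.8 kt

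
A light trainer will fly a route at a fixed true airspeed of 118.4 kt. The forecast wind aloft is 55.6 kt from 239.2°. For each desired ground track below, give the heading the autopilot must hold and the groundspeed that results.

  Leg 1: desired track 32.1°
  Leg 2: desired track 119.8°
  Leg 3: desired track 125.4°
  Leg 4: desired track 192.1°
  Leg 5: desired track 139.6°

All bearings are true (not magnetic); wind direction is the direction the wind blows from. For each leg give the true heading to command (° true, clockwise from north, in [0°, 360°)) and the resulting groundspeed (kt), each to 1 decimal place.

Leg 1: desired track 32.1°; wind correction -12.4° → command heading 19.7°, groundspeed 165.2 kt
Leg 2: desired track 119.8°; wind correction +24.1° → command heading 143.9°, groundspeed 135.3 kt
Leg 3: desired track 125.4°; wind correction +25.4° → command heading 150.8°, groundspeed 129.4 kt
Leg 4: desired track 192.1°; wind correction +20.1° → command heading 212.2°, groundspeed 73.3 kt
Leg 5: desired track 139.6°; wind correction +27.6° → command heading 167.2°, groundspeed 114.2 kt

Leg 1: heading=19.7°, groundspeed=165.2 kt
Leg 2: heading=143.9°, groundspeed=135.3 kt
Leg 3: heading=150.8°, groundspeed=129.4 kt
Leg 4: heading=212.2°, groundspeed=73.3 kt
Leg 5: heading=167.2°, groundspeed=114.2 kt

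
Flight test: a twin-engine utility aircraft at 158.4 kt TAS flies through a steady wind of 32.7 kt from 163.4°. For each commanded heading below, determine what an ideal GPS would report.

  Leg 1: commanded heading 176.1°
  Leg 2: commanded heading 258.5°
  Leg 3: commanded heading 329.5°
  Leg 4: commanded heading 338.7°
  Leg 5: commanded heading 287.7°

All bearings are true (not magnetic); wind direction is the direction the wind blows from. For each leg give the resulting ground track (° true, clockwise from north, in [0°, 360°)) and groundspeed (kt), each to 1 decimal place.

Leg 1: track=179.4°, groundspeed=126.7 kt
Leg 2: track=269.9°, groundspeed=164.6 kt
Leg 3: track=331.9°, groundspeed=190.3 kt
Leg 4: track=339.5°, groundspeed=191.0 kt
Leg 5: track=296.4°, groundspeed=178.9 kt

Leg 1: heading 176.1°; drift +3.3° → track 179.4°, groundspeed 126.7 kt
Leg 2: heading 258.5°; drift +11.4° → track 269.9°, groundspeed 164.6 kt
Leg 3: heading 329.5°; drift +2.4° → track 331.9°, groundspeed 190.3 kt
Leg 4: heading 338.7°; drift +0.8° → track 339.5°, groundspeed 191.0 kt
Leg 5: heading 287.7°; drift +8.7° → track 296.4°, groundspeed 178.9 kt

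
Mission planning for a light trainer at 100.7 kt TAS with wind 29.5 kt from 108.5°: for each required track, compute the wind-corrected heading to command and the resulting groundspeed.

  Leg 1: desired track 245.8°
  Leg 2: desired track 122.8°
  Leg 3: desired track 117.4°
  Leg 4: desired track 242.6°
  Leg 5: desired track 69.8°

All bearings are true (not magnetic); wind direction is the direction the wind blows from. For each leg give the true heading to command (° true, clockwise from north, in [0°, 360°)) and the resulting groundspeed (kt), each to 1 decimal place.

Leg 1: desired track 245.8°; wind correction -11.5° → command heading 234.3°, groundspeed 120.4 kt
Leg 2: desired track 122.8°; wind correction -4.1° → command heading 118.7°, groundspeed 71.9 kt
Leg 3: desired track 117.4°; wind correction -2.6° → command heading 114.8°, groundspeed 71.5 kt
Leg 4: desired track 242.6°; wind correction -12.1° → command heading 230.5°, groundspeed 119.0 kt
Leg 5: desired track 69.8°; wind correction +10.6° → command heading 80.4°, groundspeed 76.0 kt

Leg 1: heading=234.3°, groundspeed=120.4 kt
Leg 2: heading=118.7°, groundspeed=71.9 kt
Leg 3: heading=114.8°, groundspeed=71.5 kt
Leg 4: heading=230.5°, groundspeed=119.0 kt
Leg 5: heading=80.4°, groundspeed=76.0 kt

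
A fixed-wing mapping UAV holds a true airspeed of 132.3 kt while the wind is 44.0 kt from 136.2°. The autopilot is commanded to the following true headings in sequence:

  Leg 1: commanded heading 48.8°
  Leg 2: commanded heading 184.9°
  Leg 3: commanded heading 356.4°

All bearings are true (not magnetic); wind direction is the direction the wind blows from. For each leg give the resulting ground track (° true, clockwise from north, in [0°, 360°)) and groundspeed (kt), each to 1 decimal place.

Leg 1: heading 48.8°; drift -18.6° → track 30.2°, groundspeed 137.5 kt
Leg 2: heading 184.9°; drift +17.8° → track 202.7°, groundspeed 108.4 kt
Leg 3: heading 356.4°; drift -9.7° → track 346.7°, groundspeed 168.3 kt

Leg 1: track=30.2°, groundspeed=137.5 kt
Leg 2: track=202.7°, groundspeed=108.4 kt
Leg 3: track=346.7°, groundspeed=168.3 kt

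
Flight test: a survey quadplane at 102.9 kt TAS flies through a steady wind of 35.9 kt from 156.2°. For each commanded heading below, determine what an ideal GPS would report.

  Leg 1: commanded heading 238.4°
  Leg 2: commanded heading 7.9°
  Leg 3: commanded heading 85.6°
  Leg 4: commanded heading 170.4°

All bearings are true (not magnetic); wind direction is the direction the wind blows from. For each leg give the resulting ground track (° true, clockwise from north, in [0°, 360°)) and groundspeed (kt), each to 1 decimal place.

Leg 1: track=258.3°, groundspeed=104.3 kt
Leg 2: track=359.9°, groundspeed=134.8 kt
Leg 3: track=65.2°, groundspeed=97.1 kt
Leg 4: track=177.8°, groundspeed=68.7 kt

Leg 1: heading 238.4°; drift +19.9° → track 258.3°, groundspeed 104.3 kt
Leg 2: heading 7.9°; drift -8.0° → track 359.9°, groundspeed 134.8 kt
Leg 3: heading 85.6°; drift -20.4° → track 65.2°, groundspeed 97.1 kt
Leg 4: heading 170.4°; drift +7.4° → track 177.8°, groundspeed 68.7 kt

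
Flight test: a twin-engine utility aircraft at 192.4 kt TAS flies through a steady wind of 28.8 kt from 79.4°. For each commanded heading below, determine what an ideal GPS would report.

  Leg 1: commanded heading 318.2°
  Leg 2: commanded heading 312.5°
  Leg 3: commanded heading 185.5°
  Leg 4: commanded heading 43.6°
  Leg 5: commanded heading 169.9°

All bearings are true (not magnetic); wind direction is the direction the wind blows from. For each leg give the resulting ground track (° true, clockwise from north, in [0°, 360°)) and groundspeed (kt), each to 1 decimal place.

Leg 1: track=311.4°, groundspeed=208.8 kt
Leg 2: track=306.2°, groundspeed=211.0 kt
Leg 3: track=193.4°, groundspeed=202.3 kt
Leg 4: track=37.9°, groundspeed=169.9 kt
Leg 5: track=178.4°, groundspeed=194.8 kt

Leg 1: heading 318.2°; drift -6.8° → track 311.4°, groundspeed 208.8 kt
Leg 2: heading 312.5°; drift -6.3° → track 306.2°, groundspeed 211.0 kt
Leg 3: heading 185.5°; drift +7.9° → track 193.4°, groundspeed 202.3 kt
Leg 4: heading 43.6°; drift -5.7° → track 37.9°, groundspeed 169.9 kt
Leg 5: heading 169.9°; drift +8.5° → track 178.4°, groundspeed 194.8 kt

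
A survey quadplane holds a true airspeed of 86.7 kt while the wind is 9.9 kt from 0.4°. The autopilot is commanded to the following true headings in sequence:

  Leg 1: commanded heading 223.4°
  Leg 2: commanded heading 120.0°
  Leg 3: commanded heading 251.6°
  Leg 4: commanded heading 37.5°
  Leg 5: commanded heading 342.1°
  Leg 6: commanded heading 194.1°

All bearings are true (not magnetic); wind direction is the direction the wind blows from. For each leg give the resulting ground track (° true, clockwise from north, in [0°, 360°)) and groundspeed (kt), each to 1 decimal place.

Leg 1: track=219.3°, groundspeed=94.2 kt
Leg 2: track=125.4°, groundspeed=92.0 kt
Leg 3: track=245.6°, groundspeed=90.4 kt
Leg 4: track=41.8°, groundspeed=79.0 kt
Leg 5: track=339.8°, groundspeed=77.4 kt
Leg 6: track=192.7°, groundspeed=96.3 kt

Leg 1: heading 223.4°; drift -4.1° → track 219.3°, groundspeed 94.2 kt
Leg 2: heading 120.0°; drift +5.4° → track 125.4°, groundspeed 92.0 kt
Leg 3: heading 251.6°; drift -6.0° → track 245.6°, groundspeed 90.4 kt
Leg 4: heading 37.5°; drift +4.3° → track 41.8°, groundspeed 79.0 kt
Leg 5: heading 342.1°; drift -2.3° → track 339.8°, groundspeed 77.4 kt
Leg 6: heading 194.1°; drift -1.4° → track 192.7°, groundspeed 96.3 kt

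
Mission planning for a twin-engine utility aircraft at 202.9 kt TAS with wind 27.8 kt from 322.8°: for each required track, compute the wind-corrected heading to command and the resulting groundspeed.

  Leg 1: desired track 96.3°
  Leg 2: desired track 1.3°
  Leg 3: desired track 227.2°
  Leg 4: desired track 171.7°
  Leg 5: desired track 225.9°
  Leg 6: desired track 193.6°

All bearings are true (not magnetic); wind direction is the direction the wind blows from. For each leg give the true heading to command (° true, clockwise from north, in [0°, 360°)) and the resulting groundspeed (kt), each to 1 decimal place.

Leg 1: desired track 96.3°; wind correction -5.7° → command heading 90.6°, groundspeed 221.0 kt
Leg 2: desired track 1.3°; wind correction -4.9° → command heading 356.4°, groundspeed 180.4 kt
Leg 3: desired track 227.2°; wind correction +7.8° → command heading 235.0°, groundspeed 203.7 kt
Leg 4: desired track 171.7°; wind correction +3.8° → command heading 175.5°, groundspeed 226.8 kt
Leg 5: desired track 225.9°; wind correction +7.8° → command heading 233.7°, groundspeed 204.4 kt
Leg 6: desired track 193.6°; wind correction +6.1° → command heading 199.7°, groundspeed 219.3 kt

Leg 1: heading=90.6°, groundspeed=221.0 kt
Leg 2: heading=356.4°, groundspeed=180.4 kt
Leg 3: heading=235.0°, groundspeed=203.7 kt
Leg 4: heading=175.5°, groundspeed=226.8 kt
Leg 5: heading=233.7°, groundspeed=204.4 kt
Leg 6: heading=199.7°, groundspeed=219.3 kt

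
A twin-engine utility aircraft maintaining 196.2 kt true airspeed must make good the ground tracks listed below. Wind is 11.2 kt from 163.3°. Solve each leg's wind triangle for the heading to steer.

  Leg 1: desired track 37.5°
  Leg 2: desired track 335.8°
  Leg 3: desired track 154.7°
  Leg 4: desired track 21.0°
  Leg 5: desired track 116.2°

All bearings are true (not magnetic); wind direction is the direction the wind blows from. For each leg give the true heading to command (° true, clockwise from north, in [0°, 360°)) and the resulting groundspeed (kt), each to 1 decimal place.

Leg 1: desired track 37.5°; wind correction +2.7° → command heading 40.2°, groundspeed 202.5 kt
Leg 2: desired track 335.8°; wind correction -0.4° → command heading 335.4°, groundspeed 207.3 kt
Leg 3: desired track 154.7°; wind correction +0.5° → command heading 155.2°, groundspeed 185.1 kt
Leg 4: desired track 21.0°; wind correction +2.0° → command heading 23.0°, groundspeed 204.9 kt
Leg 5: desired track 116.2°; wind correction +2.4° → command heading 118.6°, groundspeed 188.4 kt

Leg 1: heading=40.2°, groundspeed=202.5 kt
Leg 2: heading=335.4°, groundspeed=207.3 kt
Leg 3: heading=155.2°, groundspeed=185.1 kt
Leg 4: heading=23.0°, groundspeed=204.9 kt
Leg 5: heading=118.6°, groundspeed=188.4 kt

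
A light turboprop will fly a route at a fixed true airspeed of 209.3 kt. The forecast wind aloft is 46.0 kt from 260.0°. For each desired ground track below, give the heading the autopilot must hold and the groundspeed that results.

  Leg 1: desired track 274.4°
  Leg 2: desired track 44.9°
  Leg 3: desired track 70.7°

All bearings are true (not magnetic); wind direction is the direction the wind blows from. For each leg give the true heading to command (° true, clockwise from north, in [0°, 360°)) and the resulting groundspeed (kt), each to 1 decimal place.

Leg 1: desired track 274.4°; wind correction -3.1° → command heading 271.3°, groundspeed 164.4 kt
Leg 2: desired track 44.9°; wind correction -7.3° → command heading 37.6°, groundspeed 245.3 kt
Leg 3: desired track 70.7°; wind correction -2.0° → command heading 68.7°, groundspeed 254.6 kt

Leg 1: heading=271.3°, groundspeed=164.4 kt
Leg 2: heading=37.6°, groundspeed=245.3 kt
Leg 3: heading=68.7°, groundspeed=254.6 kt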